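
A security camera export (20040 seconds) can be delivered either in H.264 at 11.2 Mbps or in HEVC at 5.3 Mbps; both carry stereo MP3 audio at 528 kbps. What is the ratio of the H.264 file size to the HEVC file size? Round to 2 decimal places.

Audio: 528 kbps = 0.528 Mbps.
H.264: 11.728 Mbps × 20040 s = 235029.1 Mb = 29.379 GB.
HEVC: 5.828 Mbps × 20040 s = 116793.1 Mb = 14.599 GB.
Ratio: 29.379 / 14.599 = 2.012.

2.01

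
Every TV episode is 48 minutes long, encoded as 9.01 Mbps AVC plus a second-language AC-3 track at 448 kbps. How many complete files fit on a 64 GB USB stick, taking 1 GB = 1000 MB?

18

48 min = 2880 s
Audio: 448 kbps = 0.448 Mbps.
Total bitrate: 9.458 Mbps.
Per item: 9.458 Mbps × 2880 s = 27,239 Mb = 3,405 MB.
Capacity: 64 GB = 512,000 Mb; 18.80 items → 18 complete.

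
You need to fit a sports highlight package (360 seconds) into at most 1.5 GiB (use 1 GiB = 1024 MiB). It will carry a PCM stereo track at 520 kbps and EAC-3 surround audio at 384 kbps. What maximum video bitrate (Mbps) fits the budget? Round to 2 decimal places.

Budget: 1.5 GiB = 12884.9 Mb.
Total bitrate budget: 12884.9 Mb / 360 s = 35.791 Mbps.
Audio total: 520 + 384 = 904 kbps = 0.904 Mbps.
Video: 35.791 − 0.904 = 34.887 Mbps.

34.89 Mbps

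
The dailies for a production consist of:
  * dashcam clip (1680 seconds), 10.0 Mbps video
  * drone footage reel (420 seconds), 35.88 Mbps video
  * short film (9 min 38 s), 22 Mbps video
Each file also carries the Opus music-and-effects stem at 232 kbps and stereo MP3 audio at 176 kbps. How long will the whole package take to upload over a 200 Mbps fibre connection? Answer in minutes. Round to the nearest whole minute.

4 minutes

Audio total: 232 + 176 = 408 kbps = 0.408 Mbps.
dashcam clip: 10.408 Mbps × 1680 s = 17485.4 Mb
drone footage reel: 36.288 Mbps × 420 s = 15241.0 Mb
short film: 22.408 Mbps × 578 s = 12951.8 Mb
Total: 45678.2 Mb = 5709.8 MB.
At 200 Mbps: 45678.2 / 200 = 228 s ≈ 3.81 minutes.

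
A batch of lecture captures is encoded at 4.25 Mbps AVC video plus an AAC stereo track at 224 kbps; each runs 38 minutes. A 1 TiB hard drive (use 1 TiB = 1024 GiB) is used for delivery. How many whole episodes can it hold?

862

38 min = 2280 s
Audio: 224 kbps = 0.224 Mbps.
Total bitrate: 4.474 Mbps.
Per item: 4.474 Mbps × 2280 s = 10,201 Mb = 1,275 MB.
Capacity: 1 TiB = 8,796,093 Mb; 862.30 items → 862 complete.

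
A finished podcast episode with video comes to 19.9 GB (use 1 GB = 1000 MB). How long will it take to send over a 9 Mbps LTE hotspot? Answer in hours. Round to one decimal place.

File: 19.9 GB = 159200.0 Mb.
At 9 Mbps: 159200.0 / 9 = 17688.9 s ≈ 4.91 hours.

4.9 hours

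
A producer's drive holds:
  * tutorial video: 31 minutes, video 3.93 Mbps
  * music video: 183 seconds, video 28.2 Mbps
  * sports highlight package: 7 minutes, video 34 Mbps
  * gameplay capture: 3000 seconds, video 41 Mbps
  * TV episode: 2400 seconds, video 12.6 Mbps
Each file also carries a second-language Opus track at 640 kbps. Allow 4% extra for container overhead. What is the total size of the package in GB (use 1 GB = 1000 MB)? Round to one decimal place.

24.1 GB

Audio: 640 kbps = 0.640 Mbps.
tutorial video: 4.570 Mbps × 1860 s × 1.04 = 8840.2 Mb
music video: 28.840 Mbps × 183 s × 1.04 = 5488.8 Mb
sports highlight package: 34.640 Mbps × 420 s × 1.04 = 15130.8 Mb
gameplay capture: 41.640 Mbps × 3000 s × 1.04 = 129916.8 Mb
TV episode: 13.240 Mbps × 2400 s × 1.04 = 33047.0 Mb
Total: 192423.6 Mb = 24053.0 MB.
= 24.05 GB.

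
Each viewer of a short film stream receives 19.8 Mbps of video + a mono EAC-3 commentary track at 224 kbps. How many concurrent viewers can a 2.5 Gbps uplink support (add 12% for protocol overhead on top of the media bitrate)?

111

Audio: 224 kbps = 0.224 Mbps.
Per-viewer media rate: 20.024 Mbps.
On the wire with 12% overhead: 22.427 Mbps.
2.5 Gbps = 2,500 Mbps; 2,500 / 22.427 = 111.47 → 111 viewers.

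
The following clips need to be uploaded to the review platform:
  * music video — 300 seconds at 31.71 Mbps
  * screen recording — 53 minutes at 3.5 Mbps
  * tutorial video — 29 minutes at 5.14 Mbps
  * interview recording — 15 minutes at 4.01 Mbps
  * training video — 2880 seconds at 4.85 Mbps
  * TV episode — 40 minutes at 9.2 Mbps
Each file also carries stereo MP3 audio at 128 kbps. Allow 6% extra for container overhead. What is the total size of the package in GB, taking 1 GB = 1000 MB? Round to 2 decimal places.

Audio: 128 kbps = 0.128 Mbps.
music video: 31.838 Mbps × 300 s × 1.06 = 10124.5 Mb
screen recording: 3.628 Mbps × 3180 s × 1.06 = 12229.3 Mb
tutorial video: 5.268 Mbps × 1740 s × 1.06 = 9716.3 Mb
interview recording: 4.138 Mbps × 900 s × 1.06 = 3947.7 Mb
training video: 4.978 Mbps × 2880 s × 1.06 = 15196.8 Mb
TV episode: 9.328 Mbps × 2400 s × 1.06 = 23730.4 Mb
Total: 74945.0 Mb = 9368.1 MB.
= 9.368 GB.

9.37 GB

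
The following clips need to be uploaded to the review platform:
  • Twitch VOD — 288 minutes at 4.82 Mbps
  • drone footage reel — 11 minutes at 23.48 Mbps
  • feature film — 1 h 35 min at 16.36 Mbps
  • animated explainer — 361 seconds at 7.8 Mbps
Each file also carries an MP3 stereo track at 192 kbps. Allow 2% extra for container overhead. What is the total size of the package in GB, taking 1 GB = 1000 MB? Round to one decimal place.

Audio: 192 kbps = 0.192 Mbps.
Twitch VOD: 5.012 Mbps × 17280 s × 1.02 = 88339.5 Mb
drone footage reel: 23.672 Mbps × 660 s × 1.02 = 15936.0 Mb
feature film: 16.552 Mbps × 5700 s × 1.02 = 96233.3 Mb
animated explainer: 7.992 Mbps × 361 s × 1.02 = 2942.8 Mb
Total: 203451.6 Mb = 25431.5 MB.
= 25.43 GB.

25.4 GB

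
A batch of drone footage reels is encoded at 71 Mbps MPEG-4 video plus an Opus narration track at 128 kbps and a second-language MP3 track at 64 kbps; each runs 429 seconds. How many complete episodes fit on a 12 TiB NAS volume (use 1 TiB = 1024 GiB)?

Audio total: 128 + 64 = 192 kbps = 0.192 Mbps.
Total bitrate: 71.192 Mbps.
Per item: 71.192 Mbps × 429 s = 30,541 Mb = 3,818 MB.
Capacity: 12 TiB = 105,553,116 Mb; 3456.07 items → 3456 complete.

3456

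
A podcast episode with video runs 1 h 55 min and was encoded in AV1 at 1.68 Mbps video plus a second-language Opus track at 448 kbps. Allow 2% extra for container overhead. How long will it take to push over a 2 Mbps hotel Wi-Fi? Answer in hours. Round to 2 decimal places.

2.08 hours

1 h 55 min = 115 min = 6900 s
Audio: 448 kbps = 0.448 Mbps.
Total bitrate: 2.128 Mbps.
File: 2.128 Mbps × 6900 s = 14683.2 Mb.
With 2% container overhead: ×1.02. → 14976.9 Mb.
At 2 Mbps: 14976.9 / 2 = 7488.4 s ≈ 2.08 hours.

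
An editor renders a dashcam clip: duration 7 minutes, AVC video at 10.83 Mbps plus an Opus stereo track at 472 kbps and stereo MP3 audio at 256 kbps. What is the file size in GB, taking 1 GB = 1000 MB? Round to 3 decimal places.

7 min = 420 s
Audio total: 472 + 256 = 728 kbps = 0.728 Mbps.
Total bitrate: 10.83 + 0.728 = 11.558 Mbps.
Stream data: 11.558 Mbps × 420 s = 4854.4 Mb.
4,854 Mb ÷ 8 = 606.8 MB → 0.6068 GB.

0.607 GB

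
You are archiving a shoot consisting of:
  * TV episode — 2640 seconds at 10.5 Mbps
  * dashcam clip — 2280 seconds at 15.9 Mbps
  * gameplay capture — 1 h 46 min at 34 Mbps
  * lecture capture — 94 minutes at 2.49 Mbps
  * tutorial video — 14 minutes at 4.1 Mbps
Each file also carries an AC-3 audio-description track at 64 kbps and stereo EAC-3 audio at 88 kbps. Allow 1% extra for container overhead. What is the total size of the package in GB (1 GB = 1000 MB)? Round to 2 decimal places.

Audio total: 64 + 88 = 152 kbps = 0.152 Mbps.
TV episode: 10.652 Mbps × 2640 s × 1.01 = 28402.5 Mb
dashcam clip: 16.052 Mbps × 2280 s × 1.01 = 36964.5 Mb
gameplay capture: 34.152 Mbps × 6360 s × 1.01 = 219378.8 Mb
lecture capture: 2.642 Mbps × 5640 s × 1.01 = 15049.9 Mb
tutorial video: 4.252 Mbps × 840 s × 1.01 = 3607.4 Mb
Total: 303403.1 Mb = 37925.4 MB.
= 37.93 GB.

37.93 GB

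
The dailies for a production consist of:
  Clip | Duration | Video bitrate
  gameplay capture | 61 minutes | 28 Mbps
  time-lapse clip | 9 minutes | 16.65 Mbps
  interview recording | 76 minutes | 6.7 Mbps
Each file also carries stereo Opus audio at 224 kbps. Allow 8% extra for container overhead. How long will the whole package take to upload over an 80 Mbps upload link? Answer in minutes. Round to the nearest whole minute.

Audio: 224 kbps = 0.224 Mbps.
gameplay capture: 28.224 Mbps × 3660 s × 1.08 = 111563.8 Mb
time-lapse clip: 16.874 Mbps × 540 s × 1.08 = 9840.9 Mb
interview recording: 6.924 Mbps × 4560 s × 1.08 = 34099.3 Mb
Total: 155504.1 Mb = 19438.0 MB.
At 80 Mbps: 155504.1 / 80 = 1944 s ≈ 32.4 minutes.

32 minutes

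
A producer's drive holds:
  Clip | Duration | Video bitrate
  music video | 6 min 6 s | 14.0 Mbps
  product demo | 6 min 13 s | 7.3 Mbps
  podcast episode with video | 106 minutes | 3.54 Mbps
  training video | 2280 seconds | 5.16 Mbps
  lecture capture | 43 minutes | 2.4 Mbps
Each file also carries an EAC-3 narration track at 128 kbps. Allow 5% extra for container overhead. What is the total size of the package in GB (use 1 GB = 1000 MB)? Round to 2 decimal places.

6.54 GB

Audio: 128 kbps = 0.128 Mbps.
music video: 14.128 Mbps × 366 s × 1.05 = 5429.4 Mb
product demo: 7.428 Mbps × 373 s × 1.05 = 2909.2 Mb
podcast episode with video: 3.668 Mbps × 6360 s × 1.05 = 24494.9 Mb
training video: 5.288 Mbps × 2280 s × 1.05 = 12659.5 Mb
lecture capture: 2.528 Mbps × 2580 s × 1.05 = 6848.4 Mb
Total: 52341.3 Mb = 6542.7 MB.
= 6.543 GB.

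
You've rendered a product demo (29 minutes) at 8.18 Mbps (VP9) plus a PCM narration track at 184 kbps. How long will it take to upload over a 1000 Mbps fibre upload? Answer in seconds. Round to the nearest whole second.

15 seconds

29 min = 1740 s
Audio: 184 kbps = 0.184 Mbps.
Total bitrate: 8.364 Mbps.
File: 8.364 Mbps × 1740 s = 14553.4 Mb.
At 1000 Mbps: 14553.4 / 1000 = 14.6 s ≈ 14.6 seconds.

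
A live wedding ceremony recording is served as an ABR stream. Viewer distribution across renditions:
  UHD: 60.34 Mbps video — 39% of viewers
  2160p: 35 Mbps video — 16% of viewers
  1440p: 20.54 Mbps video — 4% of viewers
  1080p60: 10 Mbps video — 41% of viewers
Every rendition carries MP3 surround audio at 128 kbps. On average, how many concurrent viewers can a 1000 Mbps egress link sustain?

29

Audio: 128 kbps = 0.128 Mbps.
Average per-viewer bitrate: 0.39×60.468 + 0.16×35.128 + 0.04×20.668 + 0.41×10.128 = 34.182 Mbps.
1000 Mbps = 1,000 Mbps; 1,000 / 34.182 = 29.25 → 29.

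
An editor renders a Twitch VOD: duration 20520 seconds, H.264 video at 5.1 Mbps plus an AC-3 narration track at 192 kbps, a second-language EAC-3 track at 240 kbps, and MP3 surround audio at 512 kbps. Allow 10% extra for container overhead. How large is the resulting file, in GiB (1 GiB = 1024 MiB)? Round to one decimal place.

Audio total: 192 + 240 + 512 = 944 kbps = 0.944 Mbps.
Total bitrate: 5.1 + 0.944 = 6.044 Mbps.
Stream data: 6.044 Mbps × 20520 s = 124022.9 Mb.
With 10% container overhead: ×1.10.
136,425 Mb = 17,053,146,000 bytes ÷ 1,073,741,824 = 15.88 GiB.

15.9 GiB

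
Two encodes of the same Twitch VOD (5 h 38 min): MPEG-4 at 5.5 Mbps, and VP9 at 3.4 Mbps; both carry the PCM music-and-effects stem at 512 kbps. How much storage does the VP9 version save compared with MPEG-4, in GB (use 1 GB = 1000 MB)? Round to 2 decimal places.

5.32 GB

5 h 38 min = 338 min = 20280 s
Audio: 512 kbps = 0.512 Mbps.
MPEG-4: 6.012 Mbps × 20280 s = 121923.4 Mb = 15.240 GB.
VP9: 3.912 Mbps × 20280 s = 79335.4 Mb = 9.917 GB.
Saving: 15.240 − 9.917 = 5.324 GB.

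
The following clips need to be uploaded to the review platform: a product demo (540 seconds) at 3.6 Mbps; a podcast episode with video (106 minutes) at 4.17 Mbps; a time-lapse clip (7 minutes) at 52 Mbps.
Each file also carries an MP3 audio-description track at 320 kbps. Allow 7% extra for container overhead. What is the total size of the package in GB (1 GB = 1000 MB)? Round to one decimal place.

7.0 GB

Audio: 320 kbps = 0.320 Mbps.
product demo: 3.920 Mbps × 540 s × 1.07 = 2265.0 Mb
podcast episode with video: 4.490 Mbps × 6360 s × 1.07 = 30555.3 Mb
time-lapse clip: 52.320 Mbps × 420 s × 1.07 = 23512.6 Mb
Total: 56332.9 Mb = 7041.6 MB.
= 7.042 GB.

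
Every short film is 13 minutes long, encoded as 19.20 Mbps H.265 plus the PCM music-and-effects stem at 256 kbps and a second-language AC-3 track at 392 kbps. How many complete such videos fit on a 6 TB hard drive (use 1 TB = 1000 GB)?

13 min = 780 s
Audio total: 256 + 392 = 648 kbps = 0.648 Mbps.
Total bitrate: 19.848 Mbps.
Per item: 19.848 Mbps × 780 s = 15,481 Mb = 1,935 MB.
Capacity: 6 TB = 48,000,000 Mb; 3100.49 items → 3100 complete.

3100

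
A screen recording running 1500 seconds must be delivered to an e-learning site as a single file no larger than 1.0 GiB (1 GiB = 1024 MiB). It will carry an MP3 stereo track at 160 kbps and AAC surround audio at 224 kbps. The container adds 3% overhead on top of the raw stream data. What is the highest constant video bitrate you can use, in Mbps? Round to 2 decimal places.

Budget: 1.0 GiB = 8589.9 Mb.
Stream payload after overhead: 8589.9 / 1.03 = 8339.7 Mb.
Total bitrate budget: 8339.7 Mb / 1500 s = 5.560 Mbps.
Audio total: 160 + 224 = 384 kbps = 0.384 Mbps.
Video: 5.560 − 0.384 = 5.176 Mbps.

5.18 Mbps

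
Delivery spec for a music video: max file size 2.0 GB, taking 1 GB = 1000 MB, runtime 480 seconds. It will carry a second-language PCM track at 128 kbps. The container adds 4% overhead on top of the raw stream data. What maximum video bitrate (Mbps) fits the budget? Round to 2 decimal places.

31.92 Mbps

Budget: 2.0 GB = 16000.0 Mb.
Stream payload after overhead: 16000.0 / 1.04 = 15384.6 Mb.
Total bitrate budget: 15384.6 Mb / 480 s = 32.051 Mbps.
Audio: 128 kbps = 0.128 Mbps.
Video: 32.051 − 0.128 = 31.923 Mbps.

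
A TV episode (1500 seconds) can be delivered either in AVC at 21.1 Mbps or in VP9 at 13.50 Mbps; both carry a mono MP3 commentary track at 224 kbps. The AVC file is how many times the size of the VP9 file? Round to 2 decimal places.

1.55

Audio: 224 kbps = 0.224 Mbps.
AVC: 21.324 Mbps × 1500 s = 31986.0 Mb = 3.724 GiB.
VP9: 13.724 Mbps × 1500 s = 20586.0 Mb = 2.397 GiB.
Ratio: 3.724 / 2.397 = 1.554.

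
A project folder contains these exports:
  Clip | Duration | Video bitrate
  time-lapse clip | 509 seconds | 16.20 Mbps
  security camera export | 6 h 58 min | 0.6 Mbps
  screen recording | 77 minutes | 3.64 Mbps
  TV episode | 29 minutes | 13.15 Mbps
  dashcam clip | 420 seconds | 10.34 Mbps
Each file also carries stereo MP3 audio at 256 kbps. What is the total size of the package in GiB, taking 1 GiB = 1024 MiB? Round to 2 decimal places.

Audio: 256 kbps = 0.256 Mbps.
time-lapse clip: 16.456 Mbps × 509 s = 8376.1 Mb
security camera export: 0.856 Mbps × 25080 s = 21468.5 Mb
screen recording: 3.896 Mbps × 4620 s = 17999.5 Mb
TV episode: 13.406 Mbps × 1740 s = 23326.4 Mb
dashcam clip: 10.596 Mbps × 420 s = 4450.3 Mb
Total: 75620.9 Mb = 9452.6 MB.
= 8.803 GiB.

8.80 GiB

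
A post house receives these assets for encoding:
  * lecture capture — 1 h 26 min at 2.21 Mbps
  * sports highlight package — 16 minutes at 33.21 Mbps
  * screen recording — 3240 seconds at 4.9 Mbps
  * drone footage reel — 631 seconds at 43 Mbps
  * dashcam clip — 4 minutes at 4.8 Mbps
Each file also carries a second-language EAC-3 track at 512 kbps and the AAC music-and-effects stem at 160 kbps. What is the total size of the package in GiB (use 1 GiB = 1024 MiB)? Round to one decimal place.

Audio total: 512 + 160 = 672 kbps = 0.672 Mbps.
lecture capture: 2.882 Mbps × 5160 s = 14871.1 Mb
sports highlight package: 33.882 Mbps × 960 s = 32526.7 Mb
screen recording: 5.572 Mbps × 3240 s = 18053.3 Mb
drone footage reel: 43.672 Mbps × 631 s = 27557.0 Mb
dashcam clip: 5.472 Mbps × 240 s = 1313.3 Mb
Total: 94321.4 Mb = 11790.2 MB.
= 10.98 GiB.

11.0 GiB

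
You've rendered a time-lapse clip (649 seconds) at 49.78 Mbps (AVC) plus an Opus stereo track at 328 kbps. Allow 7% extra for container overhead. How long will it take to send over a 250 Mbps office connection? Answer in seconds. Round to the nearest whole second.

139 seconds

Audio: 328 kbps = 0.328 Mbps.
Total bitrate: 50.108 Mbps.
File: 50.108 Mbps × 649 s = 32520.1 Mb.
With 7% container overhead: ×1.07. → 34796.5 Mb.
At 250 Mbps: 34796.5 / 250 = 139.2 s ≈ 139 seconds.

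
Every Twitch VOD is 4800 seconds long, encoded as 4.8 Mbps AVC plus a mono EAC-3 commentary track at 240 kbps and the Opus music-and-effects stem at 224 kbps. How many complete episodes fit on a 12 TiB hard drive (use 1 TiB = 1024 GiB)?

Audio total: 240 + 224 = 464 kbps = 0.464 Mbps.
Total bitrate: 5.264 Mbps.
Per item: 5.264 Mbps × 4800 s = 25,267 Mb = 3,158 MB.
Capacity: 12 TiB = 105,553,116 Mb; 4177.48 items → 4177 complete.

4177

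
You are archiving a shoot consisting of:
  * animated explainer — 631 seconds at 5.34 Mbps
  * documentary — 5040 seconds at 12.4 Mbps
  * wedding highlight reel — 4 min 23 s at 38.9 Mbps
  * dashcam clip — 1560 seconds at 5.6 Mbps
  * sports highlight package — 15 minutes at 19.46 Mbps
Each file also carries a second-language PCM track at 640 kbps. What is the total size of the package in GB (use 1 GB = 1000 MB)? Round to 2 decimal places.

13.46 GB

Audio: 640 kbps = 0.640 Mbps.
animated explainer: 5.980 Mbps × 631 s = 3773.4 Mb
documentary: 13.040 Mbps × 5040 s = 65721.6 Mb
wedding highlight reel: 39.540 Mbps × 263 s = 10399.0 Mb
dashcam clip: 6.240 Mbps × 1560 s = 9734.4 Mb
sports highlight package: 20.100 Mbps × 900 s = 18090.0 Mb
Total: 107718.4 Mb = 13464.8 MB.
= 13.46 GB.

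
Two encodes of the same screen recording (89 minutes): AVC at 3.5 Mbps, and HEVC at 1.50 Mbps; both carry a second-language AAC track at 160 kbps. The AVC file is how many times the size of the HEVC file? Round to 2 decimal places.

2.20

89 min = 5340 s
Audio: 160 kbps = 0.160 Mbps.
AVC: 3.660 Mbps × 5340 s = 19544.4 Mb = 2.443 GB.
HEVC: 1.660 Mbps × 5340 s = 8864.4 Mb = 1.108 GB.
Ratio: 2.443 / 1.108 = 2.205.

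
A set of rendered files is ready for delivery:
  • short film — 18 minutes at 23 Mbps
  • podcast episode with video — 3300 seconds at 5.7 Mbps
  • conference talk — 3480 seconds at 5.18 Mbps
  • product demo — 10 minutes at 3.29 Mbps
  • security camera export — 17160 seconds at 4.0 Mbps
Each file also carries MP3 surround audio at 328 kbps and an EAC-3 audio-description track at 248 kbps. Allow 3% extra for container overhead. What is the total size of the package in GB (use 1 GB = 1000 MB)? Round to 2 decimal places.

18.93 GB

Audio total: 328 + 248 = 576 kbps = 0.576 Mbps.
short film: 23.576 Mbps × 1080 s × 1.03 = 26225.9 Mb
podcast episode with video: 6.276 Mbps × 3300 s × 1.03 = 21332.1 Mb
conference talk: 5.756 Mbps × 3480 s × 1.03 = 20631.8 Mb
product demo: 3.866 Mbps × 600 s × 1.03 = 2389.2 Mb
security camera export: 4.576 Mbps × 17160 s × 1.03 = 80879.9 Mb
Total: 151458.9 Mb = 18932.4 MB.
= 18.93 GB.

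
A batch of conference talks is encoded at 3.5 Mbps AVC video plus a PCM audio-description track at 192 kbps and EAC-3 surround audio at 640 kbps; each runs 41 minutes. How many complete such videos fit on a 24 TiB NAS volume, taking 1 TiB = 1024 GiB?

41 min = 2460 s
Audio total: 192 + 640 = 832 kbps = 0.832 Mbps.
Total bitrate: 4.332 Mbps.
Per item: 4.332 Mbps × 2460 s = 10,657 Mb = 1,332 MB.
Capacity: 24 TiB = 211,106,233 Mb; 19809.68 items → 19809 complete.

19809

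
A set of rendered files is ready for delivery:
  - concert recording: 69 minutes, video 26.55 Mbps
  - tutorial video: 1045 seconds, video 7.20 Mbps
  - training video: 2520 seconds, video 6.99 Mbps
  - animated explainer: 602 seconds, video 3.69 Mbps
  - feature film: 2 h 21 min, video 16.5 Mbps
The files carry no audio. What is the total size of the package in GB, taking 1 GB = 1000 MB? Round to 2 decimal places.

concert recording: 26.550 Mbps × 4140 s = 109917.0 Mb
tutorial video: 7.200 Mbps × 1045 s = 7524.0 Mb
training video: 6.990 Mbps × 2520 s = 17614.8 Mb
animated explainer: 3.690 Mbps × 602 s = 2221.4 Mb
feature film: 16.500 Mbps × 8460 s = 139590.0 Mb
Total: 276867.2 Mb = 34608.4 MB.
= 34.61 GB.

34.61 GB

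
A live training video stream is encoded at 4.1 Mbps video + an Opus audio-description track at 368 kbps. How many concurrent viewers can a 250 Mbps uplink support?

55

Audio: 368 kbps = 0.368 Mbps.
Per-viewer media rate: 4.468 Mbps.
250 Mbps = 250.0 Mbps; 250.0 / 4.468 = 55.95 → 55 viewers.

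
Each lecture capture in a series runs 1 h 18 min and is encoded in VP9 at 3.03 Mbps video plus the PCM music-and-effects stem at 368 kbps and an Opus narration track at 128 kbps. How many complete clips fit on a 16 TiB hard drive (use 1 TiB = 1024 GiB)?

8528

1 h 18 min = 78 min = 4680 s
Audio total: 368 + 128 = 496 kbps = 0.496 Mbps.
Total bitrate: 3.526 Mbps.
Per item: 3.526 Mbps × 4680 s = 16,502 Mb = 2,063 MB.
Capacity: 16 TiB = 140,737,488 Mb; 8528.68 items → 8528 complete.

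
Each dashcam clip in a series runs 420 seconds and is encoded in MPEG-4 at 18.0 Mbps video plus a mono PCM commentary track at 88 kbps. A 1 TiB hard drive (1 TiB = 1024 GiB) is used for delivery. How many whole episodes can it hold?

Audio: 88 kbps = 0.088 Mbps.
Total bitrate: 18.088 Mbps.
Per item: 18.088 Mbps × 420 s = 7,597 Mb = 949.6 MB.
Capacity: 1 TiB = 8,796,093 Mb; 1157.84 items → 1157 complete.

1157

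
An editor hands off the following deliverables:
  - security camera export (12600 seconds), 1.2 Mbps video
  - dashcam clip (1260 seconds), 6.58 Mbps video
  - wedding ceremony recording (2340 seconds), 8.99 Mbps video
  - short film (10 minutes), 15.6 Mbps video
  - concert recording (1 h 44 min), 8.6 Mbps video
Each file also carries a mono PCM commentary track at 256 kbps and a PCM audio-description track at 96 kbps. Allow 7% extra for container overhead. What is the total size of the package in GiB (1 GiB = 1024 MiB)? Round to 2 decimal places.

Audio total: 256 + 96 = 352 kbps = 0.352 Mbps.
security camera export: 1.552 Mbps × 12600 s × 1.07 = 20924.1 Mb
dashcam clip: 6.932 Mbps × 1260 s × 1.07 = 9345.7 Mb
wedding ceremony recording: 9.342 Mbps × 2340 s × 1.07 = 23390.5 Mb
short film: 15.952 Mbps × 600 s × 1.07 = 10241.2 Mb
concert recording: 8.952 Mbps × 6240 s × 1.07 = 59770.7 Mb
Total: 123672.2 Mb = 15459.0 MB.
= 14.40 GiB.

14.40 GiB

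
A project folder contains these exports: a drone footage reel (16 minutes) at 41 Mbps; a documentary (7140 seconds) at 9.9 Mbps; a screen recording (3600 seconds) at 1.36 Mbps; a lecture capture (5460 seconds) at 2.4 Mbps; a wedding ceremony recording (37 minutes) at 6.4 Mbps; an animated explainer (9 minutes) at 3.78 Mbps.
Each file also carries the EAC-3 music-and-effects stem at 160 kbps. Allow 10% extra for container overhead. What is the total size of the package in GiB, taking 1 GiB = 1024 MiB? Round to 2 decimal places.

18.89 GiB

Audio: 160 kbps = 0.160 Mbps.
drone footage reel: 41.160 Mbps × 960 s × 1.10 = 43465.0 Mb
documentary: 10.060 Mbps × 7140 s × 1.10 = 79011.2 Mb
screen recording: 1.520 Mbps × 3600 s × 1.10 = 6019.2 Mb
lecture capture: 2.560 Mbps × 5460 s × 1.10 = 15375.4 Mb
wedding ceremony recording: 6.560 Mbps × 2220 s × 1.10 = 16019.5 Mb
animated explainer: 3.940 Mbps × 540 s × 1.10 = 2340.4 Mb
Total: 162230.6 Mb = 20278.8 MB.
= 18.89 GiB.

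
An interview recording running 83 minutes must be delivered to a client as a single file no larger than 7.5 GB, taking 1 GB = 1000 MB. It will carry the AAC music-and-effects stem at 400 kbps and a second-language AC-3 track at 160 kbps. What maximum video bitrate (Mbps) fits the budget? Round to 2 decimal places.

11.49 Mbps

Budget: 7.5 GB = 60000.0 Mb.
83 min = 4980 s
Total bitrate budget: 60000.0 Mb / 4980 s = 12.048 Mbps.
Audio total: 400 + 160 = 560 kbps = 0.560 Mbps.
Video: 12.048 − 0.560 = 11.488 Mbps.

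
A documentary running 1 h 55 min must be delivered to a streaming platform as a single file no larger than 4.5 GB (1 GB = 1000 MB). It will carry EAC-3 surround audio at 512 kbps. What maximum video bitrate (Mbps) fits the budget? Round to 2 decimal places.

Budget: 4.5 GB = 36000.0 Mb.
1 h 55 min = 115 min = 6900 s
Total bitrate budget: 36000.0 Mb / 6900 s = 5.217 Mbps.
Audio: 512 kbps = 0.512 Mbps.
Video: 5.217 − 0.512 = 4.705 Mbps.

4.71 Mbps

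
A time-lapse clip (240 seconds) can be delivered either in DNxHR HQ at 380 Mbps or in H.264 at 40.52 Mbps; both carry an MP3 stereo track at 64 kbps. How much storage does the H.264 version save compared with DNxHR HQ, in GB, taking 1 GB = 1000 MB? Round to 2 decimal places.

Audio: 64 kbps = 0.064 Mbps.
DNxHR HQ: 380.064 Mbps × 240 s = 91215.4 Mb = 11.402 GB.
H.264: 40.584 Mbps × 240 s = 9740.2 Mb = 1.218 GB.
Saving: 11.402 − 1.218 = 10.184 GB.

10.18 GB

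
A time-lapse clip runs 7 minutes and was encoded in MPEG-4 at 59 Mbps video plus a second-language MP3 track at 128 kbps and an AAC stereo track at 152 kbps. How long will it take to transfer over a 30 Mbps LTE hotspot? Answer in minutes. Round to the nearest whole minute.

7 min = 420 s
Audio total: 128 + 152 = 280 kbps = 0.280 Mbps.
Total bitrate: 59.280 Mbps.
File: 59.280 Mbps × 420 s = 24897.6 Mb.
At 30 Mbps: 24897.6 / 30 = 829.9 s ≈ 13.8 minutes.

14 minutes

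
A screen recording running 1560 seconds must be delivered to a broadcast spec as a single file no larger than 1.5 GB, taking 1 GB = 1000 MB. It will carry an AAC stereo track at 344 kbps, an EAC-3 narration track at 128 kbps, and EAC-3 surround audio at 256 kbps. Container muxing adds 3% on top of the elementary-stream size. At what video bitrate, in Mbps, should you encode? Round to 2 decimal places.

Budget: 1.5 GB = 12000.0 Mb.
Stream payload after overhead: 12000.0 / 1.03 = 11650.5 Mb.
Total bitrate budget: 11650.5 Mb / 1560 s = 7.468 Mbps.
Audio total: 344 + 128 + 256 = 728 kbps = 0.728 Mbps.
Video: 7.468 − 0.728 = 6.740 Mbps.

6.74 Mbps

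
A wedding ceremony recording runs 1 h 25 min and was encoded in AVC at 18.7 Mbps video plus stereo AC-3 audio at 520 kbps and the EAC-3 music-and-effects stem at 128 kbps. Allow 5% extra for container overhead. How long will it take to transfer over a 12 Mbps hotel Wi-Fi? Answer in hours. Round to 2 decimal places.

2.40 hours

1 h 25 min = 85 min = 5100 s
Audio total: 520 + 128 = 648 kbps = 0.648 Mbps.
Total bitrate: 19.348 Mbps.
File: 19.348 Mbps × 5100 s = 98674.8 Mb.
With 5% container overhead: ×1.05. → 103608.5 Mb.
At 12 Mbps: 103608.5 / 12 = 8634.0 s ≈ 2.4 hours.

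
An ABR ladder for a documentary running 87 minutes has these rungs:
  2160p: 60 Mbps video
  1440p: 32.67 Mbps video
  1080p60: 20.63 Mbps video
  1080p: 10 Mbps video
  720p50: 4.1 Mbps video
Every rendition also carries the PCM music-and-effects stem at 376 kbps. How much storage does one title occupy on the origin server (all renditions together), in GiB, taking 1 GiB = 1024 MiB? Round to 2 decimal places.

78.56 GiB

87 min = 5220 s
Audio: 376 kbps = 0.376 Mbps.
Sum of rendition bitrates: (60+0.376) + (32.67+0.376) + (20.63+0.376) + (10+0.376) + (4.1+0.376) = 129.280 Mbps.
× 5220 s = 674,842 Mb = 84,355 MB = 78.56 GiB.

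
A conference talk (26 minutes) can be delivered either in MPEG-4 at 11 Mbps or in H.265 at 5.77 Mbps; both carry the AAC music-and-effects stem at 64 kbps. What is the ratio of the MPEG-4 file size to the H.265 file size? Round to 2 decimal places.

1.90

26 min = 1560 s
Audio: 64 kbps = 0.064 Mbps.
MPEG-4: 11.064 Mbps × 1560 s = 17259.8 Mb = 2.157 GB.
H.265: 5.834 Mbps × 1560 s = 9101.0 Mb = 1.138 GB.
Ratio: 2.157 / 1.138 = 1.896.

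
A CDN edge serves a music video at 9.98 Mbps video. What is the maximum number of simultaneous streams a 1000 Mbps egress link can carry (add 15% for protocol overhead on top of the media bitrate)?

87

On the wire with 15% overhead: 11.477 Mbps.
1000 Mbps = 1,000 Mbps; 1,000 / 11.477 = 87.13 → 87 viewers.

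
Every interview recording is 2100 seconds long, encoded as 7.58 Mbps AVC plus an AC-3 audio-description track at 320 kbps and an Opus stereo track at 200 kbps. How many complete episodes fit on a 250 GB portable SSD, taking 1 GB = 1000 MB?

Audio total: 320 + 200 = 520 kbps = 0.520 Mbps.
Total bitrate: 8.100 Mbps.
Per item: 8.100 Mbps × 2100 s = 17,010 Mb = 2,126 MB.
Capacity: 250 GB = 2,000,000 Mb; 117.58 items → 117 complete.

117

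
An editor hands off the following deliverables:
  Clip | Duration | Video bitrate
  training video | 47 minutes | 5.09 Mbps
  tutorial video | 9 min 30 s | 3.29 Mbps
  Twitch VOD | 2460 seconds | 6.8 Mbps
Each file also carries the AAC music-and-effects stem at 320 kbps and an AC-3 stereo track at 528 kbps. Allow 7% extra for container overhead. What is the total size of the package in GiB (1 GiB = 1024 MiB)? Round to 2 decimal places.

4.72 GiB

Audio total: 320 + 528 = 848 kbps = 0.848 Mbps.
training video: 5.938 Mbps × 2820 s × 1.07 = 17917.3 Mb
tutorial video: 4.138 Mbps × 570 s × 1.07 = 2523.8 Mb
Twitch VOD: 7.648 Mbps × 2460 s × 1.07 = 20131.1 Mb
Total: 40572.2 Mb = 5071.5 MB.
= 4.723 GiB.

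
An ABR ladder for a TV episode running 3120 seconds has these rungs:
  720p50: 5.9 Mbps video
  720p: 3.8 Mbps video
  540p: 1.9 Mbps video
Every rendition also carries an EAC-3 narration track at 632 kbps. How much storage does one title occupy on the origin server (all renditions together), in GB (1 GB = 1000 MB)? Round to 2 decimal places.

Audio: 632 kbps = 0.632 Mbps.
Sum of rendition bitrates: (5.9+0.632) + (3.8+0.632) + (1.9+0.632) = 13.496 Mbps.
× 3120 s = 42,108 Mb = 5,263 MB = 5.263 GB.

5.26 GB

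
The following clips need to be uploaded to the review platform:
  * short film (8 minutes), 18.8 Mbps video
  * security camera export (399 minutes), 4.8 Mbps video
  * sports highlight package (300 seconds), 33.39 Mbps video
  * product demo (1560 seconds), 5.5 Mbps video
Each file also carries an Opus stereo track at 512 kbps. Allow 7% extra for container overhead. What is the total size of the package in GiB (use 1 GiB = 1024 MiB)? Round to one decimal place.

Audio: 512 kbps = 0.512 Mbps.
short film: 19.312 Mbps × 480 s × 1.07 = 9918.6 Mb
security camera export: 5.312 Mbps × 23940 s × 1.07 = 136071.1 Mb
sports highlight package: 33.902 Mbps × 300 s × 1.07 = 10882.5 Mb
product demo: 6.012 Mbps × 1560 s × 1.07 = 10035.2 Mb
Total: 166907.5 Mb = 20863.4 MB.
= 19.43 GiB.

19.4 GiB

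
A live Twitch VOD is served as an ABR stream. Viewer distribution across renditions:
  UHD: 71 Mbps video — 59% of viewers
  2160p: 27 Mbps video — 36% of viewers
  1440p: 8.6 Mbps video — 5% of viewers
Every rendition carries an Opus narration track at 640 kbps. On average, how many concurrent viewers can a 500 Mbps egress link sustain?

Audio: 640 kbps = 0.640 Mbps.
Average per-viewer bitrate: 0.59×71.640 + 0.36×27.640 + 0.05×9.240 = 52.680 Mbps.
500 Mbps = 500.0 Mbps; 500.0 / 52.680 = 9.49 → 9.

9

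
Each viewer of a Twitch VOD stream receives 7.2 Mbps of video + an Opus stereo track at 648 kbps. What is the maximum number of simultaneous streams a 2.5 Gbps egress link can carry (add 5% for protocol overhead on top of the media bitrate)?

Audio: 648 kbps = 0.648 Mbps.
Per-viewer media rate: 7.848 Mbps.
On the wire with 5% overhead: 8.240 Mbps.
2.5 Gbps = 2,500 Mbps; 2,500 / 8.240 = 303.38 → 303 viewers.

303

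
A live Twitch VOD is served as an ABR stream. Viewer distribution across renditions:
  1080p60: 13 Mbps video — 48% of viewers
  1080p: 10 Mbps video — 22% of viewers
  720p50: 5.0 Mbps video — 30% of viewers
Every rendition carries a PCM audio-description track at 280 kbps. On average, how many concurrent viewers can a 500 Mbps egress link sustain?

Audio: 280 kbps = 0.280 Mbps.
Average per-viewer bitrate: 0.48×13.280 + 0.22×10.280 + 0.30×5.280 = 10.220 Mbps.
500 Mbps = 500.0 Mbps; 500.0 / 10.220 = 48.92 → 48.

48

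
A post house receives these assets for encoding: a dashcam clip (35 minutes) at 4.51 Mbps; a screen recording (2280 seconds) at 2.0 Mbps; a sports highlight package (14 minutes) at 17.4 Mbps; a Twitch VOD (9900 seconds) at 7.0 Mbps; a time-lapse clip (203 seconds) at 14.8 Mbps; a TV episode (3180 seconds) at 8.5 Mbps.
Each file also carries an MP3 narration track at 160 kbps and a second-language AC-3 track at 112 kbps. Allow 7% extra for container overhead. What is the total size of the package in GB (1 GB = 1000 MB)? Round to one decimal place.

17.8 GB

Audio total: 160 + 112 = 272 kbps = 0.272 Mbps.
dashcam clip: 4.782 Mbps × 2100 s × 1.07 = 10745.2 Mb
screen recording: 2.272 Mbps × 2280 s × 1.07 = 5542.8 Mb
sports highlight package: 17.672 Mbps × 840 s × 1.07 = 15883.6 Mb
Twitch VOD: 7.272 Mbps × 9900 s × 1.07 = 77032.3 Mb
time-lapse clip: 15.072 Mbps × 203 s × 1.07 = 3273.8 Mb
TV episode: 8.772 Mbps × 3180 s × 1.07 = 29847.6 Mb
Total: 142325.2 Mb = 17790.7 MB.
= 17.79 GB.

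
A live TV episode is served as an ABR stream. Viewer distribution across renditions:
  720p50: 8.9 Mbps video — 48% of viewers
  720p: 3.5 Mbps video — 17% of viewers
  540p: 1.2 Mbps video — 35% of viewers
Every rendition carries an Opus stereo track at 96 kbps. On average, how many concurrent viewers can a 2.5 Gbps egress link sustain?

Audio: 96 kbps = 0.096 Mbps.
Average per-viewer bitrate: 0.48×8.996 + 0.17×3.596 + 0.35×1.296 = 5.383 Mbps.
2.5 Gbps = 2,500 Mbps; 2,500 / 5.383 = 464.43 → 464.

464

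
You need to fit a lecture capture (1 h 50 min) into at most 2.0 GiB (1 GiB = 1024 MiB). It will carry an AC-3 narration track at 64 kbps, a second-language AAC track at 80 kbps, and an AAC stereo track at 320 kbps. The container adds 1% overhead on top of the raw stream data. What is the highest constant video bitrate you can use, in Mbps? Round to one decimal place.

Budget: 2.0 GiB = 17179.9 Mb.
Stream payload after overhead: 17179.9 / 1.01 = 17009.8 Mb.
1 h 50 min = 110 min = 6600 s
Total bitrate budget: 17009.8 Mb / 6600 s = 2.577 Mbps.
Audio total: 64 + 80 + 320 = 464 kbps = 0.464 Mbps.
Video: 2.577 − 0.464 = 2.113 Mbps.

2.1 Mbps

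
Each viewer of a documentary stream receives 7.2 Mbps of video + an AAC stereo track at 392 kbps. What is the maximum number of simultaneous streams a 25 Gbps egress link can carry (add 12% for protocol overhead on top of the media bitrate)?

2940

Audio: 392 kbps = 0.392 Mbps.
Per-viewer media rate: 7.592 Mbps.
On the wire with 12% overhead: 8.503 Mbps.
25 Gbps = 25,000 Mbps; 25,000 / 8.503 = 2940.12 → 2940 viewers.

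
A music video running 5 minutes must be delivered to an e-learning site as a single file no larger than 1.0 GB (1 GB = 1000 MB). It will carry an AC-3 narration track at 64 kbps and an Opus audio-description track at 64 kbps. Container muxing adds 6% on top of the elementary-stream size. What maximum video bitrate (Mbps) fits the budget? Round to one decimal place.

25.0 Mbps

Budget: 1.0 GB = 8000.0 Mb.
Stream payload after overhead: 8000.0 / 1.06 = 7547.2 Mb.
5 min = 300 s
Total bitrate budget: 7547.2 Mb / 300 s = 25.157 Mbps.
Audio total: 64 + 64 = 128 kbps = 0.128 Mbps.
Video: 25.157 − 0.128 = 25.029 Mbps.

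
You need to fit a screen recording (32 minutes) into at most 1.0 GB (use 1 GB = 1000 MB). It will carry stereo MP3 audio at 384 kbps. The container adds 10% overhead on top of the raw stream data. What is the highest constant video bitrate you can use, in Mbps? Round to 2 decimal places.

Budget: 1.0 GB = 8000.0 Mb.
Stream payload after overhead: 8000.0 / 1.10 = 7272.7 Mb.
32 min = 1920 s
Total bitrate budget: 7272.7 Mb / 1920 s = 3.788 Mbps.
Audio: 384 kbps = 0.384 Mbps.
Video: 3.788 − 0.384 = 3.404 Mbps.

3.40 Mbps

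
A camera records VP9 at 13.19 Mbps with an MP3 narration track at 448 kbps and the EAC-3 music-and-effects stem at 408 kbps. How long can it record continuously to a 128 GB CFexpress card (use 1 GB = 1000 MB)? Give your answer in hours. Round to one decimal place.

Audio total: 448 + 408 = 856 kbps = 0.856 Mbps.
Total bitrate: 13.19 + 0.856 = 14.046 Mbps.
Capacity: 128 GB = 1,024,000 Mb.
Recording time: 1,024,000 / 14.046 = 72,903 s ≈ 20.3 hours.

20.3 hours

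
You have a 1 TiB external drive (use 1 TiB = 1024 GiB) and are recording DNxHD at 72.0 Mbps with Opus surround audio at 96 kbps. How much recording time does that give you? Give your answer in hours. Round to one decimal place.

Audio: 96 kbps = 0.096 Mbps.
Total bitrate: 72.0 + 0.096 = 72.096 Mbps.
Capacity: 1 TiB = 8,796,093 Mb.
Recording time: 8,796,093 / 72.096 = 122,005 s ≈ 33.9 hours.

33.9 hours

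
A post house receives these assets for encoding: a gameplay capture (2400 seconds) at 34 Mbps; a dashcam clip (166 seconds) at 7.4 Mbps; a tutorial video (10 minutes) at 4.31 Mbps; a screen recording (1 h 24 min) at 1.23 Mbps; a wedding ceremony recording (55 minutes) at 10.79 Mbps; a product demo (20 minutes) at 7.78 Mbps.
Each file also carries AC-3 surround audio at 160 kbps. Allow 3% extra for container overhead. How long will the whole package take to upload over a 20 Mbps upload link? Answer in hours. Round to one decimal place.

Audio: 160 kbps = 0.160 Mbps.
gameplay capture: 34.160 Mbps × 2400 s × 1.03 = 84443.5 Mb
dashcam clip: 7.560 Mbps × 166 s × 1.03 = 1292.6 Mb
tutorial video: 4.470 Mbps × 600 s × 1.03 = 2762.5 Mb
screen recording: 1.390 Mbps × 5040 s × 1.03 = 7215.8 Mb
wedding ceremony recording: 10.950 Mbps × 3300 s × 1.03 = 37219.1 Mb
product demo: 7.940 Mbps × 1200 s × 1.03 = 9813.8 Mb
Total: 142747.2 Mb = 17843.4 MB.
At 20 Mbps: 142747.2 / 20 = 7137 s ≈ 1.98 hours.

2.0 hours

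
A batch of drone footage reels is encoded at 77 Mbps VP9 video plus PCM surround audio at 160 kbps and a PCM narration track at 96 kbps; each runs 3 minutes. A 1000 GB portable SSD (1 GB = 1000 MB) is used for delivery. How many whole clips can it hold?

3 min = 180 s
Audio total: 160 + 96 = 256 kbps = 0.256 Mbps.
Total bitrate: 77.256 Mbps.
Per item: 77.256 Mbps × 180 s = 13,906 Mb = 1,738 MB.
Capacity: 1000 GB = 8,000,000 Mb; 575.29 items → 575 complete.

575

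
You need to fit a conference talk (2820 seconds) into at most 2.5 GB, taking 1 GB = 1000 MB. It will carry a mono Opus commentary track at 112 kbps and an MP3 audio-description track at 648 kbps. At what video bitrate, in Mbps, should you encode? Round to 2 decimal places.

Budget: 2.5 GB = 20000.0 Mb.
Total bitrate budget: 20000.0 Mb / 2820 s = 7.092 Mbps.
Audio total: 112 + 648 = 760 kbps = 0.760 Mbps.
Video: 7.092 − 0.760 = 6.332 Mbps.

6.33 Mbps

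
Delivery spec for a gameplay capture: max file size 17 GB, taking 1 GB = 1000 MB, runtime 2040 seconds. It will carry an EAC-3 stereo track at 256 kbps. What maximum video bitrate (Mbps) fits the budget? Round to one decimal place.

Budget: 17 GB = 136000.0 Mb.
Total bitrate budget: 136000.0 Mb / 2040 s = 66.667 Mbps.
Audio: 256 kbps = 0.256 Mbps.
Video: 66.667 − 0.256 = 66.411 Mbps.

66.4 Mbps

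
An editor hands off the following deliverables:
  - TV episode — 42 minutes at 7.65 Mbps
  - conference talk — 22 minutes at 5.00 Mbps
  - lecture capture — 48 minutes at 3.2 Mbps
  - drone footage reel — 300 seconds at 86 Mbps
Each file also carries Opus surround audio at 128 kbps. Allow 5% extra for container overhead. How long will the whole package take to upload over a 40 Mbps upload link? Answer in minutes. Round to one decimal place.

Audio: 128 kbps = 0.128 Mbps.
TV episode: 7.778 Mbps × 2520 s × 1.05 = 20580.6 Mb
conference talk: 5.128 Mbps × 1320 s × 1.05 = 7107.4 Mb
lecture capture: 3.328 Mbps × 2880 s × 1.05 = 10063.9 Mb
drone footage reel: 86.128 Mbps × 300 s × 1.05 = 27130.3 Mb
Total: 64882.2 Mb = 8110.3 MB.
At 40 Mbps: 64882.2 / 40 = 1622 s ≈ 27 minutes.

27.0 minutes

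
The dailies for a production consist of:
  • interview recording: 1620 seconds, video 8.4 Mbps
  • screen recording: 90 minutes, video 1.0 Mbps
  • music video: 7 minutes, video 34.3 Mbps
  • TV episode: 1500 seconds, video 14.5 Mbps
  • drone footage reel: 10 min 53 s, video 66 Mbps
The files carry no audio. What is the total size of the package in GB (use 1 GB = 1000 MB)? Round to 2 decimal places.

interview recording: 8.400 Mbps × 1620 s = 13608.0 Mb
screen recording: 1.000 Mbps × 5400 s = 5400.0 Mb
music video: 34.300 Mbps × 420 s = 14406.0 Mb
TV episode: 14.500 Mbps × 1500 s = 21750.0 Mb
drone footage reel: 66.000 Mbps × 653 s = 43098.0 Mb
Total: 98262.0 Mb = 12282.8 MB.
= 12.28 GB.

12.28 GB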